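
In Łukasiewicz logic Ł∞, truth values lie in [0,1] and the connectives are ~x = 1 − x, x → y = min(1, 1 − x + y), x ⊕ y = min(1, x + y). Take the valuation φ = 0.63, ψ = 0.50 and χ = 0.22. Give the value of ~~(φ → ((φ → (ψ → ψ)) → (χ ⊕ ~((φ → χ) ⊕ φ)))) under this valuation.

0.59

ψ → ψ = min(1, 1 − 0.50 + 0.50) = min(1, 1.00) = 1.00
φ → (ψ → ψ) = min(1, 1 − 0.63 + 1.00) = min(1, 1.37) = 1.00
φ → χ = min(1, 1 − 0.63 + 0.22) = min(1, 0.59) = 0.59
(φ → χ) ⊕ φ = min(1, 0.59 + 0.63) = min(1, 1.22) = 1.00
~((φ → χ) ⊕ φ) = 1 − 1.00 = 0.00
χ ⊕ ~((φ → χ) ⊕ φ) = min(1, 0.22 + 0.00) = min(1, 0.22) = 0.22
(φ → (ψ → ψ)) → (χ ⊕ ~((φ → χ) ⊕ φ)) = min(1, 1 − 1.00 + 0.22) = min(1, 0.22) = 0.22
φ → ((φ → (ψ → ψ)) → (χ ⊕ ~((φ → χ) ⊕ φ))) = min(1, 1 − 0.63 + 0.22) = min(1, 0.59) = 0.59
~(φ → ((φ → (ψ → ψ)) → (χ ⊕ ~((φ → χ) ⊕ φ)))) = 1 − 0.59 = 0.41
~~(φ → ((φ → (ψ → ψ)) → (χ ⊕ ~((φ → χ) ⊕ φ)))) = 1 − 0.41 = 0.59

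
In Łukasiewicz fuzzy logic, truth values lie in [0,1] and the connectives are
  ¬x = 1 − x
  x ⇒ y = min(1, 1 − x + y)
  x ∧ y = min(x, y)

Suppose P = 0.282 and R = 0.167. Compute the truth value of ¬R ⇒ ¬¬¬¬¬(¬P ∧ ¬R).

¬R = 1 − 0.167 = 0.833
¬P = 1 − 0.282 = 0.718
¬P ∧ ¬R = min(0.718, 0.833) = 0.718
¬(¬P ∧ ¬R) = 1 − 0.718 = 0.282
¬¬(¬P ∧ ¬R) = 1 − 0.282 = 0.718
¬¬¬(¬P ∧ ¬R) = 1 − 0.718 = 0.282
¬¬¬¬(¬P ∧ ¬R) = 1 − 0.282 = 0.718
¬¬¬¬¬(¬P ∧ ¬R) = 1 − 0.718 = 0.282
¬R ⇒ ¬¬¬¬¬(¬P ∧ ¬R) = min(1, 1 − 0.833 + 0.282) = min(1, 0.449) = 0.449

0.449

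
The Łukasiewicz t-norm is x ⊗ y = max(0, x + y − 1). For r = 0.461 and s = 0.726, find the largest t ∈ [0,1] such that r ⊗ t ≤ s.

1.000

The residuum of the Łukasiewicz t-norm gives the supremum: min(1, 1 − 0.461 + 0.726).
1 − 0.461 + 0.726 = 1.265, so t = min(1, 1.265) = 1.000.
Check: 0.461 ⊗ 1.000 = max(0, 0.461) = 0.461 ≤ 0.726.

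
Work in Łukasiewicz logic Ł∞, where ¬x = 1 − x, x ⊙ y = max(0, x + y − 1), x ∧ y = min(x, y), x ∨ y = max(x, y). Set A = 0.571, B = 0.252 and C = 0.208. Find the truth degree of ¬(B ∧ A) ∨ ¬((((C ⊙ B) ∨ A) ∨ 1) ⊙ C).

0.792

B ∧ A = min(0.252, 0.571) = 0.252
¬(B ∧ A) = 1 − 0.252 = 0.748
C ⊙ B = max(0, 0.208 + 0.252 − 1) = max(0, -0.540) = 0.000
(C ⊙ B) ∨ A = max(0.000, 0.571) = 0.571
((C ⊙ B) ∨ A) ∨ 1 = max(0.571, 1.000) = 1.000
(((C ⊙ B) ∨ A) ∨ 1) ⊙ C = max(0, 1.000 + 0.208 − 1) = max(0, 0.208) = 0.208
¬((((C ⊙ B) ∨ A) ∨ 1) ⊙ C) = 1 − 0.208 = 0.792
¬(B ∧ A) ∨ ¬((((C ⊙ B) ∨ A) ∨ 1) ⊙ C) = max(0.748, 0.792) = 0.792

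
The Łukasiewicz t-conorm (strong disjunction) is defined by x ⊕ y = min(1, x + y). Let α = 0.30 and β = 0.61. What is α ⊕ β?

α ⊕ β = min(1, 0.30 + 0.61) = min(1, 0.91) = 0.91
For comparison, the Gödel t-conorm max(x, y) would give 0.61.

0.91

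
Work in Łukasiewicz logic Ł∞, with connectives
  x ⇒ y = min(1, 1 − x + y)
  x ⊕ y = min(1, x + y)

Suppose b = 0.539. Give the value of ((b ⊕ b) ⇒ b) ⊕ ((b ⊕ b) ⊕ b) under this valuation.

b ⊕ b = min(1, 0.539 + 0.539) = min(1, 1.078) = 1.000
(b ⊕ b) ⇒ b = min(1, 1 − 1.000 + 0.539) = min(1, 0.539) = 0.539
(b ⊕ b) ⊕ b = min(1, 1.000 + 0.539) = min(1, 1.539) = 1.000
((b ⊕ b) ⇒ b) ⊕ ((b ⊕ b) ⊕ b) = min(1, 0.539 + 1.000) = min(1, 1.539) = 1.000

1.000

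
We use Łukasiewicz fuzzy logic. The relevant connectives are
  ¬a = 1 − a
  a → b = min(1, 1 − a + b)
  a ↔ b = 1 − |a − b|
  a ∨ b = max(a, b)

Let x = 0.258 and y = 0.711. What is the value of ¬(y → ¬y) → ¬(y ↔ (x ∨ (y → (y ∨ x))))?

¬y = 1 − 0.711 = 0.289
y → ¬y = min(1, 1 − 0.711 + 0.289) = min(1, 0.578) = 0.578
¬(y → ¬y) = 1 − 0.578 = 0.422
y ∨ x = max(0.711, 0.258) = 0.711
y → (y ∨ x) = min(1, 1 − 0.711 + 0.711) = min(1, 1.000) = 1.000
x ∨ (y → (y ∨ x)) = max(0.258, 1.000) = 1.000
y ↔ (x ∨ (y → (y ∨ x))) = 1 − |0.711 − 1.000| = 1 − 0.289 = 0.711
¬(y ↔ (x ∨ (y → (y ∨ x)))) = 1 − 0.711 = 0.289
¬(y → ¬y) → ¬(y ↔ (x ∨ (y → (y ∨ x)))) = min(1, 1 − 0.422 + 0.289) = min(1, 0.867) = 0.867

0.867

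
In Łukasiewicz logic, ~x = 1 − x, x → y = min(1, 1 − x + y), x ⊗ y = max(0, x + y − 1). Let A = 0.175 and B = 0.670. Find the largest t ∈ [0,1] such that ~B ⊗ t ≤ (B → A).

~B = 1 − 0.670 = 0.330
So the left factor is ~B = 0.330.
B → A = min(1, 1 − 0.670 + 0.175) = min(1, 0.505) = 0.505
So the right-hand bound is B → A = 0.505.
The residuum of the Łukasiewicz t-norm gives the supremum: min(1, 1 − 0.330 + 0.505).
1 − 0.330 + 0.505 = 1.175, so t = min(1, 1.175) = 1.000.
Check: 0.330 ⊗ 1.000 = max(0, 0.330) = 0.330 ≤ 0.505.

1.000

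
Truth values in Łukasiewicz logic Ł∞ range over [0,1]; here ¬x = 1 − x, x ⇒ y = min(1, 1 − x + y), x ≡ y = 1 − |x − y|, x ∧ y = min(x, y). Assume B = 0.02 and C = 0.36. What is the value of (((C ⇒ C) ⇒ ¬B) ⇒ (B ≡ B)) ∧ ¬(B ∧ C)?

C ⇒ C = min(1, 1 − 0.36 + 0.36) = min(1, 1.00) = 1.00
¬B = 1 − 0.02 = 0.98
(C ⇒ C) ⇒ ¬B = min(1, 1 − 1.00 + 0.98) = min(1, 0.98) = 0.98
B ≡ B = 1 − |0.02 − 0.02| = 1 − 0.00 = 1.00
((C ⇒ C) ⇒ ¬B) ⇒ (B ≡ B) = min(1, 1 − 0.98 + 1.00) = min(1, 1.02) = 1.00
B ∧ C = min(0.02, 0.36) = 0.02
¬(B ∧ C) = 1 − 0.02 = 0.98
(((C ⇒ C) ⇒ ¬B) ⇒ (B ≡ B)) ∧ ¬(B ∧ C) = min(1.00, 0.98) = 0.98

0.98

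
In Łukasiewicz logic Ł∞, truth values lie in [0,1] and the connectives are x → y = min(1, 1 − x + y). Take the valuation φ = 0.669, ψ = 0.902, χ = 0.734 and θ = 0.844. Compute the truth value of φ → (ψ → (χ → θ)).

χ → θ = min(1, 1 − 0.734 + 0.844) = min(1, 1.110) = 1.000
ψ → (χ → θ) = min(1, 1 − 0.902 + 1.000) = min(1, 1.098) = 1.000
φ → (ψ → (χ → θ)) = min(1, 1 − 0.669 + 1.000) = min(1, 1.331) = 1.000

1.000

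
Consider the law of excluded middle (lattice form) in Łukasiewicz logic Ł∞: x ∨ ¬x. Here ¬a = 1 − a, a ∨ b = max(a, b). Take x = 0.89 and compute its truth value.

¬x = 1 − 0.89 = 0.11
x ∨ ¬x = max(0.89, 0.11) = 0.89
(The value 0.89 < 1 shows this instance is not satisfied; not a Ł∞-tautology — its value is max(a, 1−a).)

0.89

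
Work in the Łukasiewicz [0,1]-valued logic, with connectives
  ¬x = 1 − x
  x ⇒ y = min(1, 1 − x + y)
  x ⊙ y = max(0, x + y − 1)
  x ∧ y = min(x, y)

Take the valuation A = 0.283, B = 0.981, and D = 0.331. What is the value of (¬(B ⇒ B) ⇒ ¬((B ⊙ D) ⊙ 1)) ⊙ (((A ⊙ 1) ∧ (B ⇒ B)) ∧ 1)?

B ⇒ B = min(1, 1 − 0.981 + 0.981) = min(1, 1.000) = 1.000
¬(B ⇒ B) = 1 − 1.000 = 0.000
B ⊙ D = max(0, 0.981 + 0.331 − 1) = max(0, 0.312) = 0.312
(B ⊙ D) ⊙ 1 = max(0, 0.312 + 1.000 − 1) = max(0, 0.312) = 0.312
¬((B ⊙ D) ⊙ 1) = 1 − 0.312 = 0.688
¬(B ⇒ B) ⇒ ¬((B ⊙ D) ⊙ 1) = min(1, 1 − 0.000 + 0.688) = min(1, 1.688) = 1.000
A ⊙ 1 = max(0, 0.283 + 1.000 − 1) = max(0, 0.283) = 0.283
(A ⊙ 1) ∧ (B ⇒ B) = min(0.283, 1.000) = 0.283
((A ⊙ 1) ∧ (B ⇒ B)) ∧ 1 = min(0.283, 1.000) = 0.283
(¬(B ⇒ B) ⇒ ¬((B ⊙ D) ⊙ 1)) ⊙ (((A ⊙ 1) ∧ (B ⇒ B)) ∧ 1) = max(0, 1.000 + 0.283 − 1) = max(0, 0.283) = 0.283

0.283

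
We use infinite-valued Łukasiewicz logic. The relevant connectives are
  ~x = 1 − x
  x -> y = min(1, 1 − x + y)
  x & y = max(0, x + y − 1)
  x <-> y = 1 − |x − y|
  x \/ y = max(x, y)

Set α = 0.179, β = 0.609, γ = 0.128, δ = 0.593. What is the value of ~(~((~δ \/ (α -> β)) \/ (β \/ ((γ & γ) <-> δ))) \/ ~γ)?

0.128

~δ = 1 − 0.593 = 0.407
α -> β = min(1, 1 − 0.179 + 0.609) = min(1, 1.430) = 1.000
~δ \/ (α -> β) = max(0.407, 1.000) = 1.000
γ & γ = max(0, 0.128 + 0.128 − 1) = max(0, -0.744) = 0.000
(γ & γ) <-> δ = 1 − |0.000 − 0.593| = 1 − 0.593 = 0.407
β \/ ((γ & γ) <-> δ) = max(0.609, 0.407) = 0.609
(~δ \/ (α -> β)) \/ (β \/ ((γ & γ) <-> δ)) = max(1.000, 0.609) = 1.000
~((~δ \/ (α -> β)) \/ (β \/ ((γ & γ) <-> δ))) = 1 − 1.000 = 0.000
~γ = 1 − 0.128 = 0.872
~((~δ \/ (α -> β)) \/ (β \/ ((γ & γ) <-> δ))) \/ ~γ = max(0.000, 0.872) = 0.872
~(~((~δ \/ (α -> β)) \/ (β \/ ((γ & γ) <-> δ))) \/ ~γ) = 1 − 0.872 = 0.128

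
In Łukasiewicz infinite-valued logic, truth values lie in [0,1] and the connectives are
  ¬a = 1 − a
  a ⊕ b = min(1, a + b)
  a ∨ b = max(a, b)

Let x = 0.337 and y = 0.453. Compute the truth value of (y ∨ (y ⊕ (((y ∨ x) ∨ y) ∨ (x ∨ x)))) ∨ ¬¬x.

0.906

y ∨ x = max(0.453, 0.337) = 0.453
(y ∨ x) ∨ y = max(0.453, 0.453) = 0.453
x ∨ x = max(0.337, 0.337) = 0.337
((y ∨ x) ∨ y) ∨ (x ∨ x) = max(0.453, 0.337) = 0.453
y ⊕ (((y ∨ x) ∨ y) ∨ (x ∨ x)) = min(1, 0.453 + 0.453) = min(1, 0.906) = 0.906
y ∨ (y ⊕ (((y ∨ x) ∨ y) ∨ (x ∨ x))) = max(0.453, 0.906) = 0.906
¬x = 1 − 0.337 = 0.663
¬¬x = 1 − 0.663 = 0.337
(y ∨ (y ⊕ (((y ∨ x) ∨ y) ∨ (x ∨ x)))) ∨ ¬¬x = max(0.906, 0.337) = 0.906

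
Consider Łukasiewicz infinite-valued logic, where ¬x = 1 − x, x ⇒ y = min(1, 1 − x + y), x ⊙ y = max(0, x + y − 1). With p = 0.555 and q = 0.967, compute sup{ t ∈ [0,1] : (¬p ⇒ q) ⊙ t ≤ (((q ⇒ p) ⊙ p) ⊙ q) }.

0.110

¬p = 1 − 0.555 = 0.445
¬p ⇒ q = min(1, 1 − 0.445 + 0.967) = min(1, 1.522) = 1.000
So the left factor is ¬p ⇒ q = 1.000.
q ⇒ p = min(1, 1 − 0.967 + 0.555) = min(1, 0.588) = 0.588
(q ⇒ p) ⊙ p = max(0, 0.588 + 0.555 − 1) = max(0, 0.143) = 0.143
((q ⇒ p) ⊙ p) ⊙ q = max(0, 0.143 + 0.967 − 1) = max(0, 0.110) = 0.110
So the right-hand bound is ((q ⇒ p) ⊙ p) ⊙ q = 0.110.
The residuum of the Łukasiewicz t-norm gives the supremum: min(1, 1 − 1.000 + 0.110).
1 − 1.000 + 0.110 = 0.110, so t = min(1, 0.110) = 0.110.
Check: 1.000 ⊙ 0.110 = max(0, 0.110) = 0.110 ≤ 0.110.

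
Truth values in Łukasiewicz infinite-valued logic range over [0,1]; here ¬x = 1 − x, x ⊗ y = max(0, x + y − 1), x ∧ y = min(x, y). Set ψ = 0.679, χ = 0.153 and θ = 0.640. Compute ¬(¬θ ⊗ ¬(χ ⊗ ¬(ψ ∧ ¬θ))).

0.640

¬θ = 1 − 0.640 = 0.360
ψ ∧ ¬θ = min(0.679, 0.360) = 0.360
¬(ψ ∧ ¬θ) = 1 − 0.360 = 0.640
χ ⊗ ¬(ψ ∧ ¬θ) = max(0, 0.153 + 0.640 − 1) = max(0, -0.207) = 0.000
¬(χ ⊗ ¬(ψ ∧ ¬θ)) = 1 − 0.000 = 1.000
¬θ ⊗ ¬(χ ⊗ ¬(ψ ∧ ¬θ)) = max(0, 0.360 + 1.000 − 1) = max(0, 0.360) = 0.360
¬(¬θ ⊗ ¬(χ ⊗ ¬(ψ ∧ ¬θ))) = 1 − 0.360 = 0.640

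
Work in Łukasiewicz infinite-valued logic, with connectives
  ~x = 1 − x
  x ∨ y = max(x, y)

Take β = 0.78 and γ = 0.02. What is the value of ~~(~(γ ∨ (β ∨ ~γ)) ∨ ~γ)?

0.98

~γ = 1 − 0.02 = 0.98
β ∨ ~γ = max(0.78, 0.98) = 0.98
γ ∨ (β ∨ ~γ) = max(0.02, 0.98) = 0.98
~(γ ∨ (β ∨ ~γ)) = 1 − 0.98 = 0.02
~(γ ∨ (β ∨ ~γ)) ∨ ~γ = max(0.02, 0.98) = 0.98
~(~(γ ∨ (β ∨ ~γ)) ∨ ~γ) = 1 − 0.98 = 0.02
~~(~(γ ∨ (β ∨ ~γ)) ∨ ~γ) = 1 − 0.02 = 0.98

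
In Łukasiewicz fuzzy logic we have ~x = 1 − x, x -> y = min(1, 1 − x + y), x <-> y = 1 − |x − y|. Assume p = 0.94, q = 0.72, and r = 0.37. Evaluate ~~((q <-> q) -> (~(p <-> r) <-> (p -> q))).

0.79

q <-> q = 1 − |0.72 − 0.72| = 1 − 0.00 = 1.00
p <-> r = 1 − |0.94 − 0.37| = 1 − 0.57 = 0.43
~(p <-> r) = 1 − 0.43 = 0.57
p -> q = min(1, 1 − 0.94 + 0.72) = min(1, 0.78) = 0.78
~(p <-> r) <-> (p -> q) = 1 − |0.57 − 0.78| = 1 − 0.21 = 0.79
(q <-> q) -> (~(p <-> r) <-> (p -> q)) = min(1, 1 − 1.00 + 0.79) = min(1, 0.79) = 0.79
~((q <-> q) -> (~(p <-> r) <-> (p -> q))) = 1 − 0.79 = 0.21
~~((q <-> q) -> (~(p <-> r) <-> (p -> q))) = 1 − 0.21 = 0.79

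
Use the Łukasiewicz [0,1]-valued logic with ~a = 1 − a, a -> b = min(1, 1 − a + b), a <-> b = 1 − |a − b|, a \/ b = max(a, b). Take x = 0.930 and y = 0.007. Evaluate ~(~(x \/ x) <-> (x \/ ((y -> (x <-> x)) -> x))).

0.860

x \/ x = max(0.930, 0.930) = 0.930
~(x \/ x) = 1 − 0.930 = 0.070
x <-> x = 1 − |0.930 − 0.930| = 1 − 0.000 = 1.000
y -> (x <-> x) = min(1, 1 − 0.007 + 1.000) = min(1, 1.993) = 1.000
(y -> (x <-> x)) -> x = min(1, 1 − 1.000 + 0.930) = min(1, 0.930) = 0.930
x \/ ((y -> (x <-> x)) -> x) = max(0.930, 0.930) = 0.930
~(x \/ x) <-> (x \/ ((y -> (x <-> x)) -> x)) = 1 − |0.070 − 0.930| = 1 − 0.860 = 0.140
~(~(x \/ x) <-> (x \/ ((y -> (x <-> x)) -> x))) = 1 − 0.140 = 0.860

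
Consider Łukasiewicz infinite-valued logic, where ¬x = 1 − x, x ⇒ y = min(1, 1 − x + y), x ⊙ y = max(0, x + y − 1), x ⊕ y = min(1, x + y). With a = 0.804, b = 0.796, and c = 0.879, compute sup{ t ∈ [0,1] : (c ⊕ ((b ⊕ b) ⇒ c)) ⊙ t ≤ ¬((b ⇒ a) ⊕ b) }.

0.000

b ⊕ b = min(1, 0.796 + 0.796) = min(1, 1.592) = 1.000
(b ⊕ b) ⇒ c = min(1, 1 − 1.000 + 0.879) = min(1, 0.879) = 0.879
c ⊕ ((b ⊕ b) ⇒ c) = min(1, 0.879 + 0.879) = min(1, 1.758) = 1.000
So the left factor is c ⊕ ((b ⊕ b) ⇒ c) = 1.000.
b ⇒ a = min(1, 1 − 0.796 + 0.804) = min(1, 1.008) = 1.000
(b ⇒ a) ⊕ b = min(1, 1.000 + 0.796) = min(1, 1.796) = 1.000
¬((b ⇒ a) ⊕ b) = 1 − 1.000 = 0.000
So the right-hand bound is ¬((b ⇒ a) ⊕ b) = 0.000.
The residuum of the Łukasiewicz t-norm gives the supremum: min(1, 1 − 1.000 + 0.000).
1 − 1.000 + 0.000 = 0.000, so t = min(1, 0.000) = 0.000.
Check: 1.000 ⊙ 0.000 = max(0, 0.000) = 0.000 ≤ 0.000.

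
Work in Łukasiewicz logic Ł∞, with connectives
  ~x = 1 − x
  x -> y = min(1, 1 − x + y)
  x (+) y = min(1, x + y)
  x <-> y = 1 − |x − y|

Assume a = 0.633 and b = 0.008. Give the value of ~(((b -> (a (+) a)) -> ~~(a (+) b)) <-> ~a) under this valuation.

0.274

a (+) a = min(1, 0.633 + 0.633) = min(1, 1.266) = 1.000
b -> (a (+) a) = min(1, 1 − 0.008 + 1.000) = min(1, 1.992) = 1.000
a (+) b = min(1, 0.633 + 0.008) = min(1, 0.641) = 0.641
~(a (+) b) = 1 − 0.641 = 0.359
~~(a (+) b) = 1 − 0.359 = 0.641
(b -> (a (+) a)) -> ~~(a (+) b) = min(1, 1 − 1.000 + 0.641) = min(1, 0.641) = 0.641
~a = 1 − 0.633 = 0.367
((b -> (a (+) a)) -> ~~(a (+) b)) <-> ~a = 1 − |0.641 − 0.367| = 1 − 0.274 = 0.726
~(((b -> (a (+) a)) -> ~~(a (+) b)) <-> ~a) = 1 − 0.726 = 0.274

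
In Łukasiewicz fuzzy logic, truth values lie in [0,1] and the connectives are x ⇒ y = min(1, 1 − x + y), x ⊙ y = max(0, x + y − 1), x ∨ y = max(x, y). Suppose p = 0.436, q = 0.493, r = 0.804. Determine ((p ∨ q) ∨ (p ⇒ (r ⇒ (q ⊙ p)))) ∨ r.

0.804

p ∨ q = max(0.436, 0.493) = 0.493
q ⊙ p = max(0, 0.493 + 0.436 − 1) = max(0, -0.071) = 0.000
r ⇒ (q ⊙ p) = min(1, 1 − 0.804 + 0.000) = min(1, 0.196) = 0.196
p ⇒ (r ⇒ (q ⊙ p)) = min(1, 1 − 0.436 + 0.196) = min(1, 0.760) = 0.760
(p ∨ q) ∨ (p ⇒ (r ⇒ (q ⊙ p))) = max(0.493, 0.760) = 0.760
((p ∨ q) ∨ (p ⇒ (r ⇒ (q ⊙ p)))) ∨ r = max(0.760, 0.804) = 0.804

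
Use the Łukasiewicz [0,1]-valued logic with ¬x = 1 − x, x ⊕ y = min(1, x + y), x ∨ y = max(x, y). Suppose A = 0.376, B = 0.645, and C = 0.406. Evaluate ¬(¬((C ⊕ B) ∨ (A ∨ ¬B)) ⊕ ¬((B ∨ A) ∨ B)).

C ⊕ B = min(1, 0.406 + 0.645) = min(1, 1.051) = 1.000
¬B = 1 − 0.645 = 0.355
A ∨ ¬B = max(0.376, 0.355) = 0.376
(C ⊕ B) ∨ (A ∨ ¬B) = max(1.000, 0.376) = 1.000
¬((C ⊕ B) ∨ (A ∨ ¬B)) = 1 − 1.000 = 0.000
B ∨ A = max(0.645, 0.376) = 0.645
(B ∨ A) ∨ B = max(0.645, 0.645) = 0.645
¬((B ∨ A) ∨ B) = 1 − 0.645 = 0.355
¬((C ⊕ B) ∨ (A ∨ ¬B)) ⊕ ¬((B ∨ A) ∨ B) = min(1, 0.000 + 0.355) = min(1, 0.355) = 0.355
¬(¬((C ⊕ B) ∨ (A ∨ ¬B)) ⊕ ¬((B ∨ A) ∨ B)) = 1 − 0.355 = 0.645

0.645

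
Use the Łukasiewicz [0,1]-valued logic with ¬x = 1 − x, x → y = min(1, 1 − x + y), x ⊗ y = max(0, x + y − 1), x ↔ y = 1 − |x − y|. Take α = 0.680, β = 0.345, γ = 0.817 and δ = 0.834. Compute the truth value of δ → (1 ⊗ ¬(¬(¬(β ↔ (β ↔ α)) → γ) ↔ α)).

β ↔ α = 1 − |0.345 − 0.680| = 1 − 0.335 = 0.665
β ↔ (β ↔ α) = 1 − |0.345 − 0.665| = 1 − 0.320 = 0.680
¬(β ↔ (β ↔ α)) = 1 − 0.680 = 0.320
¬(β ↔ (β ↔ α)) → γ = min(1, 1 − 0.320 + 0.817) = min(1, 1.497) = 1.000
¬(¬(β ↔ (β ↔ α)) → γ) = 1 − 1.000 = 0.000
¬(¬(β ↔ (β ↔ α)) → γ) ↔ α = 1 − |0.000 − 0.680| = 1 − 0.680 = 0.320
¬(¬(¬(β ↔ (β ↔ α)) → γ) ↔ α) = 1 − 0.320 = 0.680
1 ⊗ ¬(¬(¬(β ↔ (β ↔ α)) → γ) ↔ α) = max(0, 1.000 + 0.680 − 1) = max(0, 0.680) = 0.680
δ → (1 ⊗ ¬(¬(¬(β ↔ (β ↔ α)) → γ) ↔ α)) = min(1, 1 − 0.834 + 0.680) = min(1, 0.846) = 0.846

0.846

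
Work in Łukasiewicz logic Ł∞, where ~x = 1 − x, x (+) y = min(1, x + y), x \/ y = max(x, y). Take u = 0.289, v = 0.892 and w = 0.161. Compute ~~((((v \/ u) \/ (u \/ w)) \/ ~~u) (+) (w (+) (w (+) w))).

v \/ u = max(0.892, 0.289) = 0.892
u \/ w = max(0.289, 0.161) = 0.289
(v \/ u) \/ (u \/ w) = max(0.892, 0.289) = 0.892
~u = 1 − 0.289 = 0.711
~~u = 1 − 0.711 = 0.289
((v \/ u) \/ (u \/ w)) \/ ~~u = max(0.892, 0.289) = 0.892
w (+) w = min(1, 0.161 + 0.161) = min(1, 0.322) = 0.322
w (+) (w (+) w) = min(1, 0.161 + 0.322) = min(1, 0.483) = 0.483
(((v \/ u) \/ (u \/ w)) \/ ~~u) (+) (w (+) (w (+) w)) = min(1, 0.892 + 0.483) = min(1, 1.375) = 1.000
~((((v \/ u) \/ (u \/ w)) \/ ~~u) (+) (w (+) (w (+) w))) = 1 − 1.000 = 0.000
~~((((v \/ u) \/ (u \/ w)) \/ ~~u) (+) (w (+) (w (+) w))) = 1 − 0.000 = 1.000

1.000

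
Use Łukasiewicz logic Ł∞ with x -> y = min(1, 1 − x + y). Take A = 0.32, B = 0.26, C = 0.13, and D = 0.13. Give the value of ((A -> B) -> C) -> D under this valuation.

A -> B = min(1, 1 − 0.32 + 0.26) = min(1, 0.94) = 0.94
(A -> B) -> C = min(1, 1 − 0.94 + 0.13) = min(1, 0.19) = 0.19
((A -> B) -> C) -> D = min(1, 1 − 0.19 + 0.13) = min(1, 0.94) = 0.94

0.94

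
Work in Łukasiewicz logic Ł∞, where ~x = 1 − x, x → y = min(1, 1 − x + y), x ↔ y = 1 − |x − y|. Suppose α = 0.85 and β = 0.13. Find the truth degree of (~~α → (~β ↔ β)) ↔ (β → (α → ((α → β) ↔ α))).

0.41

~α = 1 − 0.85 = 0.15
~~α = 1 − 0.15 = 0.85
~β = 1 − 0.13 = 0.87
~β ↔ β = 1 − |0.87 − 0.13| = 1 − 0.74 = 0.26
~~α → (~β ↔ β) = min(1, 1 − 0.85 + 0.26) = min(1, 0.41) = 0.41
α → β = min(1, 1 − 0.85 + 0.13) = min(1, 0.28) = 0.28
(α → β) ↔ α = 1 − |0.28 − 0.85| = 1 − 0.57 = 0.43
α → ((α → β) ↔ α) = min(1, 1 − 0.85 + 0.43) = min(1, 0.58) = 0.58
β → (α → ((α → β) ↔ α)) = min(1, 1 − 0.13 + 0.58) = min(1, 1.45) = 1.00
(~~α → (~β ↔ β)) ↔ (β → (α → ((α → β) ↔ α))) = 1 − |0.41 − 1.00| = 1 − 0.59 = 0.41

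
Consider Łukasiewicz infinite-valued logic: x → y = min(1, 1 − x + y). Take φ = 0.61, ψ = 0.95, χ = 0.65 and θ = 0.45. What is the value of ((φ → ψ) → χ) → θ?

φ → ψ = min(1, 1 − 0.61 + 0.95) = min(1, 1.34) = 1.00
(φ → ψ) → χ = min(1, 1 − 1.00 + 0.65) = min(1, 0.65) = 0.65
((φ → ψ) → χ) → θ = min(1, 1 − 0.65 + 0.45) = min(1, 0.80) = 0.80

0.80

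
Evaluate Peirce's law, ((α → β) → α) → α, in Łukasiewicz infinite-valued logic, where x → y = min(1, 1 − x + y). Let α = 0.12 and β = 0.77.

α → β = min(1, 1 − 0.12 + 0.77) = min(1, 1.65) = 1.00
(α → β) → α = min(1, 1 − 1.00 + 0.12) = min(1, 0.12) = 0.12
((α → β) → α) → α = min(1, 1 − 0.12 + 0.12) = min(1, 1.00) = 1.00

1.00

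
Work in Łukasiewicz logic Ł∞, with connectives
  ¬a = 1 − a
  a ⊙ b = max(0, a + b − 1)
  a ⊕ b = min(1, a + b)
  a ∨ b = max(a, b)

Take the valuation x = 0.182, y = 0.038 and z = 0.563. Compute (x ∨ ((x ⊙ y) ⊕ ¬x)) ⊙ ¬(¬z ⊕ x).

0.199

x ⊙ y = max(0, 0.182 + 0.038 − 1) = max(0, -0.780) = 0.000
¬x = 1 − 0.182 = 0.818
(x ⊙ y) ⊕ ¬x = min(1, 0.000 + 0.818) = min(1, 0.818) = 0.818
x ∨ ((x ⊙ y) ⊕ ¬x) = max(0.182, 0.818) = 0.818
¬z = 1 − 0.563 = 0.437
¬z ⊕ x = min(1, 0.437 + 0.182) = min(1, 0.619) = 0.619
¬(¬z ⊕ x) = 1 − 0.619 = 0.381
(x ∨ ((x ⊙ y) ⊕ ¬x)) ⊙ ¬(¬z ⊕ x) = max(0, 0.818 + 0.381 − 1) = max(0, 0.199) = 0.199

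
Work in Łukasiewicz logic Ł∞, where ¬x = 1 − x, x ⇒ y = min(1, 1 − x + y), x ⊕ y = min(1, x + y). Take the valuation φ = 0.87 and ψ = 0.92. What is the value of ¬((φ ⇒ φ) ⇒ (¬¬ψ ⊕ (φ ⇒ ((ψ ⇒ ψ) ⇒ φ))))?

φ ⇒ φ = min(1, 1 − 0.87 + 0.87) = min(1, 1.00) = 1.00
¬ψ = 1 − 0.92 = 0.08
¬¬ψ = 1 − 0.08 = 0.92
ψ ⇒ ψ = min(1, 1 − 0.92 + 0.92) = min(1, 1.00) = 1.00
(ψ ⇒ ψ) ⇒ φ = min(1, 1 − 1.00 + 0.87) = min(1, 0.87) = 0.87
φ ⇒ ((ψ ⇒ ψ) ⇒ φ) = min(1, 1 − 0.87 + 0.87) = min(1, 1.00) = 1.00
¬¬ψ ⊕ (φ ⇒ ((ψ ⇒ ψ) ⇒ φ)) = min(1, 0.92 + 1.00) = min(1, 1.92) = 1.00
(φ ⇒ φ) ⇒ (¬¬ψ ⊕ (φ ⇒ ((ψ ⇒ ψ) ⇒ φ))) = min(1, 1 − 1.00 + 1.00) = min(1, 1.00) = 1.00
¬((φ ⇒ φ) ⇒ (¬¬ψ ⊕ (φ ⇒ ((ψ ⇒ ψ) ⇒ φ)))) = 1 − 1.00 = 0.00

0.00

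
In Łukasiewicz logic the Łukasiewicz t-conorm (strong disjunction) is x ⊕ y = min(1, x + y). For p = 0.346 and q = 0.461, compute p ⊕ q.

0.807

p ⊕ q = min(1, 0.346 + 0.461) = min(1, 0.807) = 0.807
For comparison, the Gödel t-conorm max(x, y) would give 0.461.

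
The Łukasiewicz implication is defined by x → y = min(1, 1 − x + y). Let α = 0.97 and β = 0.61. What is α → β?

α → β = min(1, 1 − 0.97 + 0.61) = min(1, 0.64) = 0.64
For comparison, the Gödel implication (1 if x ≤ y else y) would give 0.61.

0.64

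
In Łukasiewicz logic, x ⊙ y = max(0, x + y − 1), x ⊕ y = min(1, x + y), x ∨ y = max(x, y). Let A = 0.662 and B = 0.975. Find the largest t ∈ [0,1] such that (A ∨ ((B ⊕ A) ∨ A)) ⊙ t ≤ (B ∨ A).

0.975

B ⊕ A = min(1, 0.975 + 0.662) = min(1, 1.637) = 1.000
(B ⊕ A) ∨ A = max(1.000, 0.662) = 1.000
A ∨ ((B ⊕ A) ∨ A) = max(0.662, 1.000) = 1.000
So the left factor is A ∨ ((B ⊕ A) ∨ A) = 1.000.
B ∨ A = max(0.975, 0.662) = 0.975
So the right-hand bound is B ∨ A = 0.975.
The residuum of the Łukasiewicz t-norm gives the supremum: min(1, 1 − 1.000 + 0.975).
1 − 1.000 + 0.975 = 0.975, so t = min(1, 0.975) = 0.975.
Check: 1.000 ⊙ 0.975 = max(0, 0.975) = 0.975 ≤ 0.975.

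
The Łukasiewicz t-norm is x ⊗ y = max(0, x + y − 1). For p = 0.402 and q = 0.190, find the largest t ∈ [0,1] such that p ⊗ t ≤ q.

0.788

The residuum of the Łukasiewicz t-norm gives the supremum: min(1, 1 − 0.402 + 0.190).
1 − 0.402 + 0.190 = 0.788, so t = min(1, 0.788) = 0.788.
Check: 0.402 ⊗ 0.788 = max(0, 0.190) = 0.190 ≤ 0.190.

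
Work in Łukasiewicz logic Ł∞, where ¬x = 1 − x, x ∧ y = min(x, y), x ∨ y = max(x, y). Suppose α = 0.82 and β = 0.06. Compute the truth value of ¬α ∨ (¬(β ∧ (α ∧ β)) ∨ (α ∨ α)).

0.94

¬α = 1 − 0.82 = 0.18
α ∧ β = min(0.82, 0.06) = 0.06
β ∧ (α ∧ β) = min(0.06, 0.06) = 0.06
¬(β ∧ (α ∧ β)) = 1 − 0.06 = 0.94
α ∨ α = max(0.82, 0.82) = 0.82
¬(β ∧ (α ∧ β)) ∨ (α ∨ α) = max(0.94, 0.82) = 0.94
¬α ∨ (¬(β ∧ (α ∧ β)) ∨ (α ∨ α)) = max(0.18, 0.94) = 0.94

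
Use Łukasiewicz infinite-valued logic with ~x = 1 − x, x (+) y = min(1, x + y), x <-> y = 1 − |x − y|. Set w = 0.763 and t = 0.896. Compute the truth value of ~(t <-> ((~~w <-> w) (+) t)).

0.104

~w = 1 − 0.763 = 0.237
~~w = 1 − 0.237 = 0.763
~~w <-> w = 1 − |0.763 − 0.763| = 1 − 0.000 = 1.000
(~~w <-> w) (+) t = min(1, 1.000 + 0.896) = min(1, 1.896) = 1.000
t <-> ((~~w <-> w) (+) t) = 1 − |0.896 − 1.000| = 1 − 0.104 = 0.896
~(t <-> ((~~w <-> w) (+) t)) = 1 − 0.896 = 0.104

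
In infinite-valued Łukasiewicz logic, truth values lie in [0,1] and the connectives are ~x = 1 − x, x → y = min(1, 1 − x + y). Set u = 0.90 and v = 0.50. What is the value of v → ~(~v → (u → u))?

~v = 1 − 0.50 = 0.50
u → u = min(1, 1 − 0.90 + 0.90) = min(1, 1.00) = 1.00
~v → (u → u) = min(1, 1 − 0.50 + 1.00) = min(1, 1.50) = 1.00
~(~v → (u → u)) = 1 − 1.00 = 0.00
v → ~(~v → (u → u)) = min(1, 1 − 0.50 + 0.00) = min(1, 0.50) = 0.50

0.50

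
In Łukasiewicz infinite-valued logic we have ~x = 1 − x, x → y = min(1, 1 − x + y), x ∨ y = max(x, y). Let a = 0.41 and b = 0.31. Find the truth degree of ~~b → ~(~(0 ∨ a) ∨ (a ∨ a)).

~b = 1 − 0.31 = 0.69
~~b = 1 − 0.69 = 0.31
0 ∨ a = max(0.00, 0.41) = 0.41
~(0 ∨ a) = 1 − 0.41 = 0.59
a ∨ a = max(0.41, 0.41) = 0.41
~(0 ∨ a) ∨ (a ∨ a) = max(0.59, 0.41) = 0.59
~(~(0 ∨ a) ∨ (a ∨ a)) = 1 − 0.59 = 0.41
~~b → ~(~(0 ∨ a) ∨ (a ∨ a)) = min(1, 1 − 0.31 + 0.41) = min(1, 1.10) = 1.00

1.00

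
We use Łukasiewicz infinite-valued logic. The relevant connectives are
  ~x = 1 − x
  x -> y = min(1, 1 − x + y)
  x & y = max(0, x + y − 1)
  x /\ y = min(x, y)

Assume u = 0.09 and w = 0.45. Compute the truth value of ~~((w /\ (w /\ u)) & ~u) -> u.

w /\ u = min(0.45, 0.09) = 0.09
w /\ (w /\ u) = min(0.45, 0.09) = 0.09
~u = 1 − 0.09 = 0.91
(w /\ (w /\ u)) & ~u = max(0, 0.09 + 0.91 − 1) = max(0, 0.00) = 0.00
~((w /\ (w /\ u)) & ~u) = 1 − 0.00 = 1.00
~~((w /\ (w /\ u)) & ~u) = 1 − 1.00 = 0.00
~~((w /\ (w /\ u)) & ~u) -> u = min(1, 1 − 0.00 + 0.09) = min(1, 1.09) = 1.00

1.00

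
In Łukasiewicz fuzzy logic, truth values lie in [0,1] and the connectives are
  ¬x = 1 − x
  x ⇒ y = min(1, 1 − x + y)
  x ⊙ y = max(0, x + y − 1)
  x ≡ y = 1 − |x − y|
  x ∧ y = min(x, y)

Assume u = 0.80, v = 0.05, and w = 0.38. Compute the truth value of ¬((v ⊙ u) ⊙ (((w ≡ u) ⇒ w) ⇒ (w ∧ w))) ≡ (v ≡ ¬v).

0.10

v ⊙ u = max(0, 0.05 + 0.80 − 1) = max(0, -0.15) = 0.00
w ≡ u = 1 − |0.38 − 0.80| = 1 − 0.42 = 0.58
(w ≡ u) ⇒ w = min(1, 1 − 0.58 + 0.38) = min(1, 0.80) = 0.80
w ∧ w = min(0.38, 0.38) = 0.38
((w ≡ u) ⇒ w) ⇒ (w ∧ w) = min(1, 1 − 0.80 + 0.38) = min(1, 0.58) = 0.58
(v ⊙ u) ⊙ (((w ≡ u) ⇒ w) ⇒ (w ∧ w)) = max(0, 0.00 + 0.58 − 1) = max(0, -0.42) = 0.00
¬((v ⊙ u) ⊙ (((w ≡ u) ⇒ w) ⇒ (w ∧ w))) = 1 − 0.00 = 1.00
¬v = 1 − 0.05 = 0.95
v ≡ ¬v = 1 − |0.05 − 0.95| = 1 − 0.90 = 0.10
¬((v ⊙ u) ⊙ (((w ≡ u) ⇒ w) ⇒ (w ∧ w))) ≡ (v ≡ ¬v) = 1 − |1.00 − 0.10| = 1 − 0.90 = 0.10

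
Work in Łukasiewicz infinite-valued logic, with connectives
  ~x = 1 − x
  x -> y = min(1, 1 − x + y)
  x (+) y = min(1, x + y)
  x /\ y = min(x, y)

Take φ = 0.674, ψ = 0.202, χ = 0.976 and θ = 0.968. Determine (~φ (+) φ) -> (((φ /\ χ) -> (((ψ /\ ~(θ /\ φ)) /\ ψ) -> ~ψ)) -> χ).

0.976

~φ = 1 − 0.674 = 0.326
~φ (+) φ = min(1, 0.326 + 0.674) = min(1, 1.000) = 1.000
φ /\ χ = min(0.674, 0.976) = 0.674
θ /\ φ = min(0.968, 0.674) = 0.674
~(θ /\ φ) = 1 − 0.674 = 0.326
ψ /\ ~(θ /\ φ) = min(0.202, 0.326) = 0.202
(ψ /\ ~(θ /\ φ)) /\ ψ = min(0.202, 0.202) = 0.202
~ψ = 1 − 0.202 = 0.798
((ψ /\ ~(θ /\ φ)) /\ ψ) -> ~ψ = min(1, 1 − 0.202 + 0.798) = min(1, 1.596) = 1.000
(φ /\ χ) -> (((ψ /\ ~(θ /\ φ)) /\ ψ) -> ~ψ) = min(1, 1 − 0.674 + 1.000) = min(1, 1.326) = 1.000
((φ /\ χ) -> (((ψ /\ ~(θ /\ φ)) /\ ψ) -> ~ψ)) -> χ = min(1, 1 − 1.000 + 0.976) = min(1, 0.976) = 0.976
(~φ (+) φ) -> (((φ /\ χ) -> (((ψ /\ ~(θ /\ φ)) /\ ψ) -> ~ψ)) -> χ) = min(1, 1 − 1.000 + 0.976) = min(1, 0.976) = 0.976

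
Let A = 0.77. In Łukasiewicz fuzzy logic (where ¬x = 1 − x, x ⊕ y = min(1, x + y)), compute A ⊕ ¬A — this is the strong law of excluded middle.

¬A = 1 − 0.77 = 0.23
A ⊕ ¬A = min(1, 0.77 + 0.23) = min(1, 1.00) = 1.00
(As expected: always 1 in Ł∞ since a ⊕ (1−a) = 1.)

1.00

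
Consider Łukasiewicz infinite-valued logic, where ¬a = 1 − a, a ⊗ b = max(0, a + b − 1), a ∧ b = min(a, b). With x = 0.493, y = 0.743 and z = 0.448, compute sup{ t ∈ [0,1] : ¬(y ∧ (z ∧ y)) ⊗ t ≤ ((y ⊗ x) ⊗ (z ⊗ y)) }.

0.448

z ∧ y = min(0.448, 0.743) = 0.448
y ∧ (z ∧ y) = min(0.743, 0.448) = 0.448
¬(y ∧ (z ∧ y)) = 1 − 0.448 = 0.552
So the left factor is ¬(y ∧ (z ∧ y)) = 0.552.
y ⊗ x = max(0, 0.743 + 0.493 − 1) = max(0, 0.236) = 0.236
z ⊗ y = max(0, 0.448 + 0.743 − 1) = max(0, 0.191) = 0.191
(y ⊗ x) ⊗ (z ⊗ y) = max(0, 0.236 + 0.191 − 1) = max(0, -0.573) = 0.000
So the right-hand bound is (y ⊗ x) ⊗ (z ⊗ y) = 0.000.
The residuum of the Łukasiewicz t-norm gives the supremum: min(1, 1 − 0.552 + 0.000).
1 − 0.552 + 0.000 = 0.448, so t = min(1, 0.448) = 0.448.
Check: 0.552 ⊗ 0.448 = max(0, 0.000) = 0.000 ≤ 0.000.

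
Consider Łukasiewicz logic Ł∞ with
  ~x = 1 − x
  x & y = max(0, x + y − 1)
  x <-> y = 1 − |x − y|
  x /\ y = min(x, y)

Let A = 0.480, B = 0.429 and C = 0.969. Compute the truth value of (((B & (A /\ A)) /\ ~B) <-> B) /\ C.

A /\ A = min(0.480, 0.480) = 0.480
B & (A /\ A) = max(0, 0.429 + 0.480 − 1) = max(0, -0.091) = 0.000
~B = 1 − 0.429 = 0.571
(B & (A /\ A)) /\ ~B = min(0.000, 0.571) = 0.000
((B & (A /\ A)) /\ ~B) <-> B = 1 − |0.000 − 0.429| = 1 − 0.429 = 0.571
(((B & (A /\ A)) /\ ~B) <-> B) /\ C = min(0.571, 0.969) = 0.571

0.571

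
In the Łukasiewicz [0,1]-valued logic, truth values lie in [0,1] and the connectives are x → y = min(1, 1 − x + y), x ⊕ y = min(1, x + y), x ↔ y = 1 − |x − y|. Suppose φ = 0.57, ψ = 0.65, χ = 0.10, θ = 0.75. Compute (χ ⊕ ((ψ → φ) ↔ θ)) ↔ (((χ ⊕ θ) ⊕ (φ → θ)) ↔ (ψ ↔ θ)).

ψ → φ = min(1, 1 − 0.65 + 0.57) = min(1, 0.92) = 0.92
(ψ → φ) ↔ θ = 1 − |0.92 − 0.75| = 1 − 0.17 = 0.83
χ ⊕ ((ψ → φ) ↔ θ) = min(1, 0.10 + 0.83) = min(1, 0.93) = 0.93
χ ⊕ θ = min(1, 0.10 + 0.75) = min(1, 0.85) = 0.85
φ → θ = min(1, 1 − 0.57 + 0.75) = min(1, 1.18) = 1.00
(χ ⊕ θ) ⊕ (φ → θ) = min(1, 0.85 + 1.00) = min(1, 1.85) = 1.00
ψ ↔ θ = 1 − |0.65 − 0.75| = 1 − 0.10 = 0.90
((χ ⊕ θ) ⊕ (φ → θ)) ↔ (ψ ↔ θ) = 1 − |1.00 − 0.90| = 1 − 0.10 = 0.90
(χ ⊕ ((ψ → φ) ↔ θ)) ↔ (((χ ⊕ θ) ⊕ (φ → θ)) ↔ (ψ ↔ θ)) = 1 − |0.93 − 0.90| = 1 − 0.03 = 0.97

0.97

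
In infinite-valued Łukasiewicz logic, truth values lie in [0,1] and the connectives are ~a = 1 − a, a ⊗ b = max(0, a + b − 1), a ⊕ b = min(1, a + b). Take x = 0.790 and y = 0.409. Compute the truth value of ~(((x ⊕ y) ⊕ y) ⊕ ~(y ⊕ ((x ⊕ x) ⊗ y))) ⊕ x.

0.790

x ⊕ y = min(1, 0.790 + 0.409) = min(1, 1.199) = 1.000
(x ⊕ y) ⊕ y = min(1, 1.000 + 0.409) = min(1, 1.409) = 1.000
x ⊕ x = min(1, 0.790 + 0.790) = min(1, 1.580) = 1.000
(x ⊕ x) ⊗ y = max(0, 1.000 + 0.409 − 1) = max(0, 0.409) = 0.409
y ⊕ ((x ⊕ x) ⊗ y) = min(1, 0.409 + 0.409) = min(1, 0.818) = 0.818
~(y ⊕ ((x ⊕ x) ⊗ y)) = 1 − 0.818 = 0.182
((x ⊕ y) ⊕ y) ⊕ ~(y ⊕ ((x ⊕ x) ⊗ y)) = min(1, 1.000 + 0.182) = min(1, 1.182) = 1.000
~(((x ⊕ y) ⊕ y) ⊕ ~(y ⊕ ((x ⊕ x) ⊗ y))) = 1 − 1.000 = 0.000
~(((x ⊕ y) ⊕ y) ⊕ ~(y ⊕ ((x ⊕ x) ⊗ y))) ⊕ x = min(1, 0.000 + 0.790) = min(1, 0.790) = 0.790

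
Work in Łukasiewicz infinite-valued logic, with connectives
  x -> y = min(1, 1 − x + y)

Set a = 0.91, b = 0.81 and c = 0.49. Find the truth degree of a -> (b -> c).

0.77

b -> c = min(1, 1 − 0.81 + 0.49) = min(1, 0.68) = 0.68
a -> (b -> c) = min(1, 1 − 0.91 + 0.68) = min(1, 0.77) = 0.77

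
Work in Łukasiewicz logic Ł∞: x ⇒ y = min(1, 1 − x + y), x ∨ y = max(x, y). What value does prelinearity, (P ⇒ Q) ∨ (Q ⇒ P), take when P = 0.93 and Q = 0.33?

1.00

P ⇒ Q = min(1, 1 − 0.93 + 0.33) = min(1, 0.40) = 0.40
Q ⇒ P = min(1, 1 − 0.33 + 0.93) = min(1, 1.60) = 1.00
(P ⇒ Q) ∨ (Q ⇒ P) = max(0.40, 1.00) = 1.00
(As expected: a Ł∞-tautology — holds in every MV-chain.)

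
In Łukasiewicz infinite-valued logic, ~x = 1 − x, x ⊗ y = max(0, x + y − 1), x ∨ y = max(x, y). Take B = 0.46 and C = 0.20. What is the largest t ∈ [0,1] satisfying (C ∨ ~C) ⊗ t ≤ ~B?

0.74

~C = 1 − 0.20 = 0.80
C ∨ ~C = max(0.20, 0.80) = 0.80
So the left factor is C ∨ ~C = 0.80.
~B = 1 − 0.46 = 0.54
So the right-hand bound is ~B = 0.54.
The residuum of the Łukasiewicz t-norm gives the supremum: min(1, 1 − 0.80 + 0.54).
1 − 0.80 + 0.54 = 0.74, so t = min(1, 0.74) = 0.74.
Check: 0.80 ⊗ 0.74 = max(0, 0.54) = 0.54 ≤ 0.54.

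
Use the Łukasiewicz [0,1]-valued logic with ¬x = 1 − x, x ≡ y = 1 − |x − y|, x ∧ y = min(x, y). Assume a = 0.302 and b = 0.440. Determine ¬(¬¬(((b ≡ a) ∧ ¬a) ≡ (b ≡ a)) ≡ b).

0.396

b ≡ a = 1 − |0.440 − 0.302| = 1 − 0.138 = 0.862
¬a = 1 − 0.302 = 0.698
(b ≡ a) ∧ ¬a = min(0.862, 0.698) = 0.698
((b ≡ a) ∧ ¬a) ≡ (b ≡ a) = 1 − |0.698 − 0.862| = 1 − 0.164 = 0.836
¬(((b ≡ a) ∧ ¬a) ≡ (b ≡ a)) = 1 − 0.836 = 0.164
¬¬(((b ≡ a) ∧ ¬a) ≡ (b ≡ a)) = 1 − 0.164 = 0.836
¬¬(((b ≡ a) ∧ ¬a) ≡ (b ≡ a)) ≡ b = 1 − |0.836 − 0.440| = 1 − 0.396 = 0.604
¬(¬¬(((b ≡ a) ∧ ¬a) ≡ (b ≡ a)) ≡ b) = 1 − 0.604 = 0.396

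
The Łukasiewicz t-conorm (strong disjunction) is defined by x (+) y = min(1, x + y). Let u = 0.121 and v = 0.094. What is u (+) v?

0.215

u (+) v = min(1, 0.121 + 0.094) = min(1, 0.215) = 0.215
For comparison, the Gödel t-conorm max(x, y) would give 0.121.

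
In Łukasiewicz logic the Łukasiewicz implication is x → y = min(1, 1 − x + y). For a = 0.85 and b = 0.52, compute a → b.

a → b = min(1, 1 − 0.85 + 0.52) = min(1, 0.67) = 0.67
For comparison, the Gödel implication (1 if x ≤ y else y) would give 0.52.

0.67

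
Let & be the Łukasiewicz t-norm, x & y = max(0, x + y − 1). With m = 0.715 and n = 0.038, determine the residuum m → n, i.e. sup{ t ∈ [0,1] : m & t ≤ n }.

The residuum of the Łukasiewicz t-norm gives the supremum: min(1, 1 − 0.715 + 0.038).
1 − 0.715 + 0.038 = 0.323, so t = min(1, 0.323) = 0.323.
Check: 0.715 & 0.323 = max(0, 0.038) = 0.038 ≤ 0.038.

0.323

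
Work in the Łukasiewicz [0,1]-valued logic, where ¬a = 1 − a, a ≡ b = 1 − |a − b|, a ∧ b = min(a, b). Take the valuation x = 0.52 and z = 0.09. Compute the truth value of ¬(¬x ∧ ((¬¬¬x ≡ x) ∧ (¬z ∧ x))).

0.52

¬x = 1 − 0.52 = 0.48
¬¬x = 1 − 0.48 = 0.52
¬¬¬x = 1 − 0.52 = 0.48
¬¬¬x ≡ x = 1 − |0.48 − 0.52| = 1 − 0.04 = 0.96
¬z = 1 − 0.09 = 0.91
¬z ∧ x = min(0.91, 0.52) = 0.52
(¬¬¬x ≡ x) ∧ (¬z ∧ x) = min(0.96, 0.52) = 0.52
¬x ∧ ((¬¬¬x ≡ x) ∧ (¬z ∧ x)) = min(0.48, 0.52) = 0.48
¬(¬x ∧ ((¬¬¬x ≡ x) ∧ (¬z ∧ x))) = 1 − 0.48 = 0.52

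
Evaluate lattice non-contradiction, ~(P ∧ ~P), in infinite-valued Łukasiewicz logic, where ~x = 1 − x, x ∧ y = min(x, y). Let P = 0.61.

0.61

~P = 1 − 0.61 = 0.39
P ∧ ~P = min(0.61, 0.39) = 0.39
~(P ∧ ~P) = 1 − 0.39 = 0.61
(The value 0.61 < 1 shows this instance is not satisfied; not a Ł∞-tautology — its value is 1 − min(a, 1−a).)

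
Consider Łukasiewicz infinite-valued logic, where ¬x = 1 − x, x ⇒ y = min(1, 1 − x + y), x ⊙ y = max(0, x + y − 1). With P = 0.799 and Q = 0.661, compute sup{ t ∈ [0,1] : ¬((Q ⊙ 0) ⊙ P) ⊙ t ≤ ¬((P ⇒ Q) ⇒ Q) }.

0.201

Q ⊙ 0 = max(0, 0.661 + 0.000 − 1) = max(0, -0.339) = 0.000
(Q ⊙ 0) ⊙ P = max(0, 0.000 + 0.799 − 1) = max(0, -0.201) = 0.000
¬((Q ⊙ 0) ⊙ P) = 1 − 0.000 = 1.000
So the left factor is ¬((Q ⊙ 0) ⊙ P) = 1.000.
P ⇒ Q = min(1, 1 − 0.799 + 0.661) = min(1, 0.862) = 0.862
(P ⇒ Q) ⇒ Q = min(1, 1 − 0.862 + 0.661) = min(1, 0.799) = 0.799
¬((P ⇒ Q) ⇒ Q) = 1 − 0.799 = 0.201
So the right-hand bound is ¬((P ⇒ Q) ⇒ Q) = 0.201.
The residuum of the Łukasiewicz t-norm gives the supremum: min(1, 1 − 1.000 + 0.201).
1 − 1.000 + 0.201 = 0.201, so t = min(1, 0.201) = 0.201.
Check: 1.000 ⊙ 0.201 = max(0, 0.201) = 0.201 ≤ 0.201.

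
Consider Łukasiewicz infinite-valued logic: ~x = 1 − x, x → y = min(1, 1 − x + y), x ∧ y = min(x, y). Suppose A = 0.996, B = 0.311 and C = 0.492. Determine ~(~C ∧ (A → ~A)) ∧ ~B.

0.689

~C = 1 − 0.492 = 0.508
~A = 1 − 0.996 = 0.004
A → ~A = min(1, 1 − 0.996 + 0.004) = min(1, 0.008) = 0.008
~C ∧ (A → ~A) = min(0.508, 0.008) = 0.008
~(~C ∧ (A → ~A)) = 1 − 0.008 = 0.992
~B = 1 − 0.311 = 0.689
~(~C ∧ (A → ~A)) ∧ ~B = min(0.992, 0.689) = 0.689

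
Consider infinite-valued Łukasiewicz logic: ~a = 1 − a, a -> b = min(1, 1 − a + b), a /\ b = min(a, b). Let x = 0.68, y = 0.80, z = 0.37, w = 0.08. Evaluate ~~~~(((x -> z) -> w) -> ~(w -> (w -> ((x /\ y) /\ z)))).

0.61

x -> z = min(1, 1 − 0.68 + 0.37) = min(1, 0.69) = 0.69
(x -> z) -> w = min(1, 1 − 0.69 + 0.08) = min(1, 0.39) = 0.39
x /\ y = min(0.68, 0.80) = 0.68
(x /\ y) /\ z = min(0.68, 0.37) = 0.37
w -> ((x /\ y) /\ z) = min(1, 1 − 0.08 + 0.37) = min(1, 1.29) = 1.00
w -> (w -> ((x /\ y) /\ z)) = min(1, 1 − 0.08 + 1.00) = min(1, 1.92) = 1.00
~(w -> (w -> ((x /\ y) /\ z))) = 1 − 1.00 = 0.00
((x -> z) -> w) -> ~(w -> (w -> ((x /\ y) /\ z))) = min(1, 1 − 0.39 + 0.00) = min(1, 0.61) = 0.61
~(((x -> z) -> w) -> ~(w -> (w -> ((x /\ y) /\ z)))) = 1 − 0.61 = 0.39
~~(((x -> z) -> w) -> ~(w -> (w -> ((x /\ y) /\ z)))) = 1 − 0.39 = 0.61
~~~(((x -> z) -> w) -> ~(w -> (w -> ((x /\ y) /\ z)))) = 1 − 0.61 = 0.39
~~~~(((x -> z) -> w) -> ~(w -> (w -> ((x /\ y) /\ z)))) = 1 − 0.39 = 0.61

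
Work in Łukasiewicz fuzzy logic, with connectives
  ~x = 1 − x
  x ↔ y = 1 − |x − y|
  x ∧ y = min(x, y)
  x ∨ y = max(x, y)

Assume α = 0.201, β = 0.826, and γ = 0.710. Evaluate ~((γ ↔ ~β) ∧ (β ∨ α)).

~β = 1 − 0.826 = 0.174
γ ↔ ~β = 1 − |0.710 − 0.174| = 1 − 0.536 = 0.464
β ∨ α = max(0.826, 0.201) = 0.826
(γ ↔ ~β) ∧ (β ∨ α) = min(0.464, 0.826) = 0.464
~((γ ↔ ~β) ∧ (β ∨ α)) = 1 − 0.464 = 0.536

0.536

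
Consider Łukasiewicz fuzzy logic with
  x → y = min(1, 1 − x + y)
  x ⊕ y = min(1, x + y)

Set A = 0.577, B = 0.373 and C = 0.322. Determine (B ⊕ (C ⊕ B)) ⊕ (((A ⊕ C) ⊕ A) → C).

C ⊕ B = min(1, 0.322 + 0.373) = min(1, 0.695) = 0.695
B ⊕ (C ⊕ B) = min(1, 0.373 + 0.695) = min(1, 1.068) = 1.000
A ⊕ C = min(1, 0.577 + 0.322) = min(1, 0.899) = 0.899
(A ⊕ C) ⊕ A = min(1, 0.899 + 0.577) = min(1, 1.476) = 1.000
((A ⊕ C) ⊕ A) → C = min(1, 1 − 1.000 + 0.322) = min(1, 0.322) = 0.322
(B ⊕ (C ⊕ B)) ⊕ (((A ⊕ C) ⊕ A) → C) = min(1, 1.000 + 0.322) = min(1, 1.322) = 1.000

1.000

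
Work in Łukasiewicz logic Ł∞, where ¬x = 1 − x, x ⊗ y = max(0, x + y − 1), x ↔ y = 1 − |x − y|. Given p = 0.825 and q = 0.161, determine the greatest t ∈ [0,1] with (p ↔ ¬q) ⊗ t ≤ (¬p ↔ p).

0.364

¬q = 1 − 0.161 = 0.839
p ↔ ¬q = 1 − |0.825 − 0.839| = 1 − 0.014 = 0.986
So the left factor is p ↔ ¬q = 0.986.
¬p = 1 − 0.825 = 0.175
¬p ↔ p = 1 − |0.175 − 0.825| = 1 − 0.650 = 0.350
So the right-hand bound is ¬p ↔ p = 0.350.
The residuum of the Łukasiewicz t-norm gives the supremum: min(1, 1 − 0.986 + 0.350).
1 − 0.986 + 0.350 = 0.364, so t = min(1, 0.364) = 0.364.
Check: 0.986 ⊗ 0.364 = max(0, 0.350) = 0.350 ≤ 0.350.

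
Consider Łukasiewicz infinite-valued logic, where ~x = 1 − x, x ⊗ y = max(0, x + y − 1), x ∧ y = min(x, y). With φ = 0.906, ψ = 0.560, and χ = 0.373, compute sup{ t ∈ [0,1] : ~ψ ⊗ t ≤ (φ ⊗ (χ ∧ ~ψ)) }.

~ψ = 1 − 0.560 = 0.440
So the left factor is ~ψ = 0.440.
χ ∧ ~ψ = min(0.373, 0.440) = 0.373
φ ⊗ (χ ∧ ~ψ) = max(0, 0.906 + 0.373 − 1) = max(0, 0.279) = 0.279
So the right-hand bound is φ ⊗ (χ ∧ ~ψ) = 0.279.
The residuum of the Łukasiewicz t-norm gives the supremum: min(1, 1 − 0.440 + 0.279).
1 − 0.440 + 0.279 = 0.839, so t = min(1, 0.839) = 0.839.
Check: 0.440 ⊗ 0.839 = max(0, 0.279) = 0.279 ≤ 0.279.

0.839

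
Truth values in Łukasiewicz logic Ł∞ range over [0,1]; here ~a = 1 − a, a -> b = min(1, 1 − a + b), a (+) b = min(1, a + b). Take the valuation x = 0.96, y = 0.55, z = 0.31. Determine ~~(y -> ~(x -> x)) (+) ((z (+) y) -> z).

x -> x = min(1, 1 − 0.96 + 0.96) = min(1, 1.00) = 1.00
~(x -> x) = 1 − 1.00 = 0.00
y -> ~(x -> x) = min(1, 1 − 0.55 + 0.00) = min(1, 0.45) = 0.45
~(y -> ~(x -> x)) = 1 − 0.45 = 0.55
~~(y -> ~(x -> x)) = 1 − 0.55 = 0.45
z (+) y = min(1, 0.31 + 0.55) = min(1, 0.86) = 0.86
(z (+) y) -> z = min(1, 1 − 0.86 + 0.31) = min(1, 0.45) = 0.45
~~(y -> ~(x -> x)) (+) ((z (+) y) -> z) = min(1, 0.45 + 0.45) = min(1, 0.90) = 0.90

0.90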